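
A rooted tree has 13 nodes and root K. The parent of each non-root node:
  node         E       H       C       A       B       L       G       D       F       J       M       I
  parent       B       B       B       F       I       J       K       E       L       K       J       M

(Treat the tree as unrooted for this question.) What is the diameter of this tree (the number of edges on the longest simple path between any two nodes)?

8

Starting from A, a farthest node is D at distance 8.
One longest path: A–F–L–J–M–I–B–E–D.
So the diameter is 8.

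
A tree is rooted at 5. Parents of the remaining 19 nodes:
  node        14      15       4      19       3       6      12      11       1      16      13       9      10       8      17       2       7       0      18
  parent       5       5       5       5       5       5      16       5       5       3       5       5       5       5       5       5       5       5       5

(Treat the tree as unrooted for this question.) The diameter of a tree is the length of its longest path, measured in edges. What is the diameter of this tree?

4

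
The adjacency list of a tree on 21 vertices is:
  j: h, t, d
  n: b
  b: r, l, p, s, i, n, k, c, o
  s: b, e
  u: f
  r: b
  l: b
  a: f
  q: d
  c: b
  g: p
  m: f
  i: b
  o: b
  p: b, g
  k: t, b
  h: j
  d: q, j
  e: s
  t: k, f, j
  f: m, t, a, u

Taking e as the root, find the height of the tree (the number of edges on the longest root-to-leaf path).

7

A deepest node is q, reached by e-s-b-k-t-j-d-q.
That path has 7 edges, so the height is 7.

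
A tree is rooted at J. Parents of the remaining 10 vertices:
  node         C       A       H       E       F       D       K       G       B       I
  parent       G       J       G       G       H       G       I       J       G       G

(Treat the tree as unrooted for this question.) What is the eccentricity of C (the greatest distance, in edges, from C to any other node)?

A farthest node from C is F (A, K also at distance 3).
The path C-G-H-F has 3 edges.

3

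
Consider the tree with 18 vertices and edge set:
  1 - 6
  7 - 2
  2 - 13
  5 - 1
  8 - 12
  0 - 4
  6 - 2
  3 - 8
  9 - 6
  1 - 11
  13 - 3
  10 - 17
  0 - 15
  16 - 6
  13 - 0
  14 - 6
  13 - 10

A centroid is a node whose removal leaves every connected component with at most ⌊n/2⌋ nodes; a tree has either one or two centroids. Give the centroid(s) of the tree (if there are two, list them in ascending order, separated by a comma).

If 2 is removed the pieces have sizes 9, 7, 1, all ≤ ⌊18/2⌋ = 9.
Its neighbour 13 also leaves a largest component of size 9, so both are centroids.

2, 13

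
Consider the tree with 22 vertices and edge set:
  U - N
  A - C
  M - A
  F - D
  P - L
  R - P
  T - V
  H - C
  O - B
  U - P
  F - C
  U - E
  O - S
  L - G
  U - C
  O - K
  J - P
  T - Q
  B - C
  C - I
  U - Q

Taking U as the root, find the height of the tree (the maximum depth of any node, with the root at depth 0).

K sits deepest: U–C–B–O–K — 4 edges from the root.

4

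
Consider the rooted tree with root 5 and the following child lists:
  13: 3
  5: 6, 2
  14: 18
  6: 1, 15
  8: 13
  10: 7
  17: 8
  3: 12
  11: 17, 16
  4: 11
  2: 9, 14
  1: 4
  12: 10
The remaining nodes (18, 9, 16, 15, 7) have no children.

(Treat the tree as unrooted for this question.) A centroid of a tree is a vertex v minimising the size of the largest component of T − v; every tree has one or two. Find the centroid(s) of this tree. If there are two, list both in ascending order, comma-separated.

4, 11

Delete 11: the remaining components have sizes 9, 7, 1. Max 9 ≤ 9, so 11 is a centroid.
Its neighbour 4 also leaves a largest component of size 9, so both are centroids.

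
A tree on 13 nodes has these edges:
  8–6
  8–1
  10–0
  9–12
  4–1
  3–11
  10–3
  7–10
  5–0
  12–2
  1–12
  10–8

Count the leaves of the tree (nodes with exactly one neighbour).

7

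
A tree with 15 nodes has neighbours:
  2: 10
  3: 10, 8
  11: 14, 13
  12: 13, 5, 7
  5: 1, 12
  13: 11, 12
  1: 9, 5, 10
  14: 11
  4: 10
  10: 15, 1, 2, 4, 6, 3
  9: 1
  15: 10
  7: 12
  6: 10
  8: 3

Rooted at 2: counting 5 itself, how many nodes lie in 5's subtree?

The subtree rooted at 5 contains: 5, 12, 13, 7, 11, 14 — 6 nodes.

6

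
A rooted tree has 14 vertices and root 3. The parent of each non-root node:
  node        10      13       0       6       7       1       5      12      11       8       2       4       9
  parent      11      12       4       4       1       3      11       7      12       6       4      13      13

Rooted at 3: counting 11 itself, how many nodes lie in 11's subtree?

3

Descendants of 11 (including itself): 11, 5, 10. That's 3.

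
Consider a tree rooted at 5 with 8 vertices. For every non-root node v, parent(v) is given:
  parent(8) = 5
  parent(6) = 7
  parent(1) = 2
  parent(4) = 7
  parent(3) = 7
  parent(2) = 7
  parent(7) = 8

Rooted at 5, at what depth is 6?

3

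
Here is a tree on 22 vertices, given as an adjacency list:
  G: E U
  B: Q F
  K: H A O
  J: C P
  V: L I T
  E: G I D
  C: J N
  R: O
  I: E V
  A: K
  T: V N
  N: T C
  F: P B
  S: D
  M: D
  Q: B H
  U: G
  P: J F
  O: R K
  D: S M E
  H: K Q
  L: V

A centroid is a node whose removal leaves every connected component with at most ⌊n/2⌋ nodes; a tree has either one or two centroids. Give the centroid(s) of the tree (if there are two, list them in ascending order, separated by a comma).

Removing N splits the tree into components of sizes 11, 10; the largest is 11 ≤ ⌊22/2⌋ = 11.
Its neighbour C also leaves a largest component of size 11, so both are centroids.

C, N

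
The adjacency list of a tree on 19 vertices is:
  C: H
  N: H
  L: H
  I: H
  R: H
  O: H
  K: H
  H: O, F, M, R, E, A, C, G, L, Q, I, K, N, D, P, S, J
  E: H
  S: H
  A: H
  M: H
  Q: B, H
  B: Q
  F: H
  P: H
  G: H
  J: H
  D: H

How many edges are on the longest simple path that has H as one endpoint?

2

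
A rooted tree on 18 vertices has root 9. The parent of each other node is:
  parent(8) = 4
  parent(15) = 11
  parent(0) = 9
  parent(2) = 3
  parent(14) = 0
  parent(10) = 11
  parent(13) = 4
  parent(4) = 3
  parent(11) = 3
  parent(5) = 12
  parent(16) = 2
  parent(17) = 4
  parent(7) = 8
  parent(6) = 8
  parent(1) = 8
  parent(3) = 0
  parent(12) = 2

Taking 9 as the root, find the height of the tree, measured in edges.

5

5 sits deepest: 9 – 0 – 3 – 2 – 12 – 5 — 5 edges from the root.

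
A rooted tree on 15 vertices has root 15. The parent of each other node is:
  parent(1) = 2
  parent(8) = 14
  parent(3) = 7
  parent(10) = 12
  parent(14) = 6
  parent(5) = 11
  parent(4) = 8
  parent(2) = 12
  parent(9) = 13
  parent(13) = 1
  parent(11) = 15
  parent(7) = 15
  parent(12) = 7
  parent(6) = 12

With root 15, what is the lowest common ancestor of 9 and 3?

Path 9→root: 9 13 1 2 12 7 15; path 3→root: 3 7 15.
First common node: 7.

7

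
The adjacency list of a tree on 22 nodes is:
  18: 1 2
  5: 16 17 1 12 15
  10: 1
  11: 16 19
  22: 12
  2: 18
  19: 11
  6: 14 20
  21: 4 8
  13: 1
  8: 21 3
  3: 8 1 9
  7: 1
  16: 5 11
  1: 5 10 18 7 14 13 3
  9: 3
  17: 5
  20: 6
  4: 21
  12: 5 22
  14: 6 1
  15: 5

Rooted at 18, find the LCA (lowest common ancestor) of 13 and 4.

1

Ancestors of 13 (toward the root): 13, 1, 18.
Ancestors of 4: 4, 21, 8, 3, 1, 18.
The deepest node appearing in both lists is 1.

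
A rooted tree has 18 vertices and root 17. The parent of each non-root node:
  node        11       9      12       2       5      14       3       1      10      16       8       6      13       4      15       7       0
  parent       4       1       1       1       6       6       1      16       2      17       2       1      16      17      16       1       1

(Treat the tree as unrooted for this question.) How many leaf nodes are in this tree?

Degree-1 nodes: 0, 3, 5, 7, 8, 9, 10, 11, 12, 13, 14, 15 — 12 of them.

12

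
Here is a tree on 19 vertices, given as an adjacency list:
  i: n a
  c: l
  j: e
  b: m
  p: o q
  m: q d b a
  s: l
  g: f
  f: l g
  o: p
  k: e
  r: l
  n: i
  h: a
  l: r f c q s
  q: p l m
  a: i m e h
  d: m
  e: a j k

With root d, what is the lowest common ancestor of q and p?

Path q→root: q m d; path p→root: p q m d.
First common node: q.

q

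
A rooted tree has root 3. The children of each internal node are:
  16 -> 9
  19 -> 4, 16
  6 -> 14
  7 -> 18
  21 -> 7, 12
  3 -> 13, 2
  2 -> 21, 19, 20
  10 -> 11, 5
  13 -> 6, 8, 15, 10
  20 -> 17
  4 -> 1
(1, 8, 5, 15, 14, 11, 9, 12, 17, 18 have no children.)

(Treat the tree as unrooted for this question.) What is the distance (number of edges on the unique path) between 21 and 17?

21 – 2 – 20 – 17: 3 edges.

3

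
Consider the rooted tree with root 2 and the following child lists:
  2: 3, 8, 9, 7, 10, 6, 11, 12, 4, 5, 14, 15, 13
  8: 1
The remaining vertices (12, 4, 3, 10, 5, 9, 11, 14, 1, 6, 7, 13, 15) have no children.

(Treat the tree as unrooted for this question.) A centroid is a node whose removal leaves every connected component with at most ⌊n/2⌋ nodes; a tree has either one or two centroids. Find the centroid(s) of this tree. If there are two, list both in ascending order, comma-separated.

Delete 2: the remaining components have sizes 2, 1, 1, 1, 1, 1, 1, 1, 1, 1, 1, 1, 1. Max 2 ≤ 7, so 2 is a centroid.
Every other node leaves some component of size > 7, so the centroid is unique.

2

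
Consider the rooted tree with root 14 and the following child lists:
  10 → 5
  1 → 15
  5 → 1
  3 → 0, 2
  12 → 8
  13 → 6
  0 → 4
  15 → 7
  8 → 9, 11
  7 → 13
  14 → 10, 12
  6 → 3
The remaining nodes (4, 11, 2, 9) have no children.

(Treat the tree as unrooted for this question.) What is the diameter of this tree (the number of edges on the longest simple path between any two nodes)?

13

Starting from 11, a farthest node is 4 at distance 13.
One longest path: 11 - 8 - 12 - 14 - 10 - 5 - 1 - 15 - 7 - 13 - 6 - 3 - 0 - 4.
So the diameter is 13.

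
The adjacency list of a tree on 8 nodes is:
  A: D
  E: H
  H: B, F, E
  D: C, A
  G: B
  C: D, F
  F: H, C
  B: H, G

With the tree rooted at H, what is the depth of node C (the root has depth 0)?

2

Path from H to C: H → F → C, which has 2 edges.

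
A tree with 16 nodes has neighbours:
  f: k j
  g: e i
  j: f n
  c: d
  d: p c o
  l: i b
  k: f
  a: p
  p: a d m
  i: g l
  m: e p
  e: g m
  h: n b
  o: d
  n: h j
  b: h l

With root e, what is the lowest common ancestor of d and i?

Path d→root: d p m e; path i→root: i g e.
First common node: e.

e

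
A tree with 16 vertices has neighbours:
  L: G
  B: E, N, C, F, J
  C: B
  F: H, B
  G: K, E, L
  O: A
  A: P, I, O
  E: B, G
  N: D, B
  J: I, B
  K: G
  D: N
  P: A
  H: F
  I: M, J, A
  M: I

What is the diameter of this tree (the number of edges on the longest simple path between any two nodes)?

7

Starting from L, a farthest node is P at distance 7.
One longest path: L-G-E-B-J-I-A-P.
So the diameter is 7.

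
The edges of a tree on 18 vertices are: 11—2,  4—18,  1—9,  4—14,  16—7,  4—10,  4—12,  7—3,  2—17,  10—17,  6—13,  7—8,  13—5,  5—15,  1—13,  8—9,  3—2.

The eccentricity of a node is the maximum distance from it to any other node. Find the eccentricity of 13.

10

A farthest node from 13 is 12 (18, 14 also at distance 10).
The path 13-1-9-8-7-3-2-17-10-4-12 has 10 edges.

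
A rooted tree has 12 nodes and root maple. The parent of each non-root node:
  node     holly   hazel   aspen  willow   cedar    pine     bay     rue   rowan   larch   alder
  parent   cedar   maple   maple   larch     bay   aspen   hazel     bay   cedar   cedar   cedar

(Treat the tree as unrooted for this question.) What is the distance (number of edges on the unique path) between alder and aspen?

5

Walking from alder: alder - cedar - bay - hazel - maple - aspen. Length 5.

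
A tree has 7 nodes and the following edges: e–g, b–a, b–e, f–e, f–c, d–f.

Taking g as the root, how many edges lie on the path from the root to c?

g → e → f → c — 3 edges.

3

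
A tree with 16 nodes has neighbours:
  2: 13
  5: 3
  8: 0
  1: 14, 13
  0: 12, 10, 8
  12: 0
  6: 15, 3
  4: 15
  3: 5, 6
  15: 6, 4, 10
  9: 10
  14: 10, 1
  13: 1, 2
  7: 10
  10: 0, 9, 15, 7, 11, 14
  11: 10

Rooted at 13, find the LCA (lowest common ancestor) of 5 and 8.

10

Ancestors of 5 (toward the root): 5, 3, 6, 15, 10, 14, 1, 13.
Ancestors of 8: 8, 0, 10, 14, 1, 13.
The deepest node appearing in both lists is 10.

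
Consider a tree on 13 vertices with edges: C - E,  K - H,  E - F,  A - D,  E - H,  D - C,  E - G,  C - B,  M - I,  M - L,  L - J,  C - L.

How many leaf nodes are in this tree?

7

Exactly 7 nodes have a single neighbour: A, B, F, G, I, J, K.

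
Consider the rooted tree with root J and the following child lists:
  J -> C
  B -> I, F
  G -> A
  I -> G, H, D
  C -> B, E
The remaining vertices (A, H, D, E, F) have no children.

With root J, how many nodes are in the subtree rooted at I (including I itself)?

The subtree rooted at I contains: I, G, D, H, A — 5 nodes.

5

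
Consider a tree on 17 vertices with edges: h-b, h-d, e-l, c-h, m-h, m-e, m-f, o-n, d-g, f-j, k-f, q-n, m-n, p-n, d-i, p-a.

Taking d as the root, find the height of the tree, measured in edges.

5

A deepest node is a, reached by d → h → m → n → p → a.
That path has 5 edges, so the height is 5.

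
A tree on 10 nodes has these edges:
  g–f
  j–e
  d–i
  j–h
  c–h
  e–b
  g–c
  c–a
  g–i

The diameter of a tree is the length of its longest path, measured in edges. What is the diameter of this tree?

BFS from d reaches b last, at distance 7; BFS from b confirms no node is farther.
Path: d - i - g - c - h - j - e - b.

7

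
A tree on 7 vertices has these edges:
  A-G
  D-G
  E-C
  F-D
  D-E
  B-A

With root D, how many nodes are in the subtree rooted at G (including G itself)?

G's subtree: {G, A, B}, size 3.

3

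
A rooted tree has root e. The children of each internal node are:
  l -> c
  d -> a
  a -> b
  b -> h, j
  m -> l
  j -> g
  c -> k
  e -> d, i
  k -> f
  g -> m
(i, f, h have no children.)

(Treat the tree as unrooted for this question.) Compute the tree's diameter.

Starting from i, a farthest node is f at distance 11.
One longest path: i–e–d–a–b–j–g–m–l–c–k–f.
So the diameter is 11.

11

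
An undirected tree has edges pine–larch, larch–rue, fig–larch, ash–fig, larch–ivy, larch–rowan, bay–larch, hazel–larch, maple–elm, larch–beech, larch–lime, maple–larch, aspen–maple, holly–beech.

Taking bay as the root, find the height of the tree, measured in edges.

The longest root-to-leaf path is bay → larch → fig → ash (3 edges).

3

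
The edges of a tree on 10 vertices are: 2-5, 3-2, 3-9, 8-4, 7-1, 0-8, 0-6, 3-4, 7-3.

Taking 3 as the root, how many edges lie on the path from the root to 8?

2

Climbing from 8 to the root: 8 → 4 → 3. That's 2 steps.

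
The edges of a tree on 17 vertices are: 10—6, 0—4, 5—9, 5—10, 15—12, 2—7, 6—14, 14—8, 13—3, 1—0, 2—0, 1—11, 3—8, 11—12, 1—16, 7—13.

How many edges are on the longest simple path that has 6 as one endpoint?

Distances from 6 peak at 11, attained at 15.
6–14–8–3–13–7–2–0–1–11–12–15

11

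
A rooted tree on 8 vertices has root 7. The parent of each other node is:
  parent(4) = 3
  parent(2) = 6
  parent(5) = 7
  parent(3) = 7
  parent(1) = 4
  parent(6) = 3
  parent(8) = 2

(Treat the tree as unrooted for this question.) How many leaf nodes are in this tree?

3

Exactly 3 nodes have a single neighbour: 1, 5, 8.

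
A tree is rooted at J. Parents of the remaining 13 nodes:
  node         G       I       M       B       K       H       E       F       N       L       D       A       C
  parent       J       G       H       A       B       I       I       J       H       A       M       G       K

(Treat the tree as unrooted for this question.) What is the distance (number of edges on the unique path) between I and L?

3

I–G–A–L: 3 edges.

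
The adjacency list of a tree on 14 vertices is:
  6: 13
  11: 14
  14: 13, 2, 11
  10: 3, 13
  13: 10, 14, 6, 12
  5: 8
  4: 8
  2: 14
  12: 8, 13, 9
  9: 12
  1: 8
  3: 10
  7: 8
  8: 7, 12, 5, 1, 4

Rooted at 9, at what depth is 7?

3

9 → 12 → 8 → 7 — 3 edges.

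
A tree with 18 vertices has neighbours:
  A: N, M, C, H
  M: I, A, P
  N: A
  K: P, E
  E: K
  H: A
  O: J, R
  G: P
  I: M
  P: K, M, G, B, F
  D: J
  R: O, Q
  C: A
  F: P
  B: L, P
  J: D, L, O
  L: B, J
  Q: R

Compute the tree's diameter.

9

A longest path is H-A-M-P-B-L-J-O-R-Q, with 9 edges.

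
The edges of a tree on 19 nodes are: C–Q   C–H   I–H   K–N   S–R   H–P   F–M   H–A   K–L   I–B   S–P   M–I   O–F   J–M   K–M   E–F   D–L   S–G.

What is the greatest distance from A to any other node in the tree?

6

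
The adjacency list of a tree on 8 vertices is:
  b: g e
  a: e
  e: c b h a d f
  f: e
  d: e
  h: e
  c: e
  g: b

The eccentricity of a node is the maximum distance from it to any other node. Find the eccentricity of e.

2

Distances from e peak at 2, attained at g.
e-b-g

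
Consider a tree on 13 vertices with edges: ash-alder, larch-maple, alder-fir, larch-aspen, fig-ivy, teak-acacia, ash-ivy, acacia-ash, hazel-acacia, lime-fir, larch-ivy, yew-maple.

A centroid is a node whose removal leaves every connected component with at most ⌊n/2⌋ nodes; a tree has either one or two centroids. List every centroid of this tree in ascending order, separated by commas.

Removing ash splits the tree into components of sizes 6, 3, 3; the largest is 6 ≤ ⌊13/2⌋ = 6.
No neighbour of ash does as well, so ash is the unique centroid.

ash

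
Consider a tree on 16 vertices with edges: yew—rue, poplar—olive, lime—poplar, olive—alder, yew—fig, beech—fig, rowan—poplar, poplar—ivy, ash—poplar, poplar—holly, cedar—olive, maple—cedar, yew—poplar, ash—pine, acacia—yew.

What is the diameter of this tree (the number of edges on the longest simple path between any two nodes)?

6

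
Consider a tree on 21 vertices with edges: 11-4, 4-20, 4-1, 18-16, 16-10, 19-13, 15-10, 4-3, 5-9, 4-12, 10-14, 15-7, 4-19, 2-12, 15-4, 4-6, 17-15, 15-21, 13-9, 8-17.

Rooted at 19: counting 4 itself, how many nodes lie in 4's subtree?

4's subtree: {4, 15, 6, 11, 12, 20, 1, 3, 10, 7, 21, 17, 2, 14, 16, 8, 18}, size 17.

17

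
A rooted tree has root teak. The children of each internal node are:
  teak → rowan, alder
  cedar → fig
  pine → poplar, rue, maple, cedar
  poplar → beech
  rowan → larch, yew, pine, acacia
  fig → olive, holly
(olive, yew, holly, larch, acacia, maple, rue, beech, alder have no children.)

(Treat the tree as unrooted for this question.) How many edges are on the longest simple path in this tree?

6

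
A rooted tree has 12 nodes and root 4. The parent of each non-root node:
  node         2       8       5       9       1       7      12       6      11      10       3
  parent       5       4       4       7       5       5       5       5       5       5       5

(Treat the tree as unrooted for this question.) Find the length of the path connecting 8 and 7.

3

The path is 8 - 4 - 5 - 7, which has 3 edges.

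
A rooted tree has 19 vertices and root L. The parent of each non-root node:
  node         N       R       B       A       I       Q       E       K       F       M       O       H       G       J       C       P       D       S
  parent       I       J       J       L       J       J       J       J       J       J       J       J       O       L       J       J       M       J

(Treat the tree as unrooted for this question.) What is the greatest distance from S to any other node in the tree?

3

The node farthest from S is G (N, A, D also at distance 3), via S-J-O-G — 3 edges.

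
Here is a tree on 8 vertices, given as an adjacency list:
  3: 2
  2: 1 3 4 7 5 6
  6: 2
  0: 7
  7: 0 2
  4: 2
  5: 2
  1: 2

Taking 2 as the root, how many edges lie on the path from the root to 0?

2

2 → 7 → 0 — 2 edges.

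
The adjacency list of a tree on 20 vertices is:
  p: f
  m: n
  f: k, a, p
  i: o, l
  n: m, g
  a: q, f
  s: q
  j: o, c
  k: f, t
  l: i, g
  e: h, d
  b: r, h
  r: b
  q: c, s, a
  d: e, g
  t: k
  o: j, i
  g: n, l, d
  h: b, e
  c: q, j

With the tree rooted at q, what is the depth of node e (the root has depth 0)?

Path from q to e: q → c → j → o → i → l → g → d → e, which has 8 edges.

8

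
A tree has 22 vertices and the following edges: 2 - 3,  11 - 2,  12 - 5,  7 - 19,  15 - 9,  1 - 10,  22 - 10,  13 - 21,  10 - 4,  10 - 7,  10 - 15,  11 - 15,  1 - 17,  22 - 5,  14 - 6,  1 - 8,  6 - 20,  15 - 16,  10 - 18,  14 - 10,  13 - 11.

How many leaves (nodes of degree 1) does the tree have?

The leaves are 3, 4, 8, 9, 12, 16, 17, 18, 19, 20, 21.
That is 11 leaves.

11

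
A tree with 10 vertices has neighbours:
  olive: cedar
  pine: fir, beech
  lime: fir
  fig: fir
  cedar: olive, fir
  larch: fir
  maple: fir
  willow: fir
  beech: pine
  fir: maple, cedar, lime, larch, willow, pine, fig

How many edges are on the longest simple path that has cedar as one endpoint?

The node farthest from cedar is beech, via cedar–fir–pine–beech — 3 edges.

3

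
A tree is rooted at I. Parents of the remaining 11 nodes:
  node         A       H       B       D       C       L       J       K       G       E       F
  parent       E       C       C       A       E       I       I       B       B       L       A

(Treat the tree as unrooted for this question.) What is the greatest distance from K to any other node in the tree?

The node farthest from K is J, via K – B – C – E – L – I – J — 6 edges.

6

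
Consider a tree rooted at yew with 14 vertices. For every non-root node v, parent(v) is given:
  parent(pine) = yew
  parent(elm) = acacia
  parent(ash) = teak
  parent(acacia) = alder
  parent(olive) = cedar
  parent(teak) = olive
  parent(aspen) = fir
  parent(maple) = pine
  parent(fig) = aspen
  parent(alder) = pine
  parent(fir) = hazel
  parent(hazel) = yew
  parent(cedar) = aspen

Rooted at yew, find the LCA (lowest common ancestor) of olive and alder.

Path olive→root: olive cedar aspen fir hazel yew; path alder→root: alder pine yew.
First common node: yew.

yew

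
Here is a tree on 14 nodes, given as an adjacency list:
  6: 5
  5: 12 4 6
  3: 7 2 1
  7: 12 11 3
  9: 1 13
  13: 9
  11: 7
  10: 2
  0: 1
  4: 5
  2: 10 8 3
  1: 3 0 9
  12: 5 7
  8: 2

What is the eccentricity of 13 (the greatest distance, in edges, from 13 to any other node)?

The node farthest from 13 is 4 (6 also at distance 7), via 13 – 9 – 1 – 3 – 7 – 12 – 5 – 4 — 7 edges.

7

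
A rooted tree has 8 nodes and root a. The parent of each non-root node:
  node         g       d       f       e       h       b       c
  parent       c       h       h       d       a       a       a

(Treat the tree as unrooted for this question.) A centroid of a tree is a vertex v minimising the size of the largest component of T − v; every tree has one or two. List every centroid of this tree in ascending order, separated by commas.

a, h

Delete a: the remaining components have sizes 4, 2, 1. Max 4 ≤ 4, so a is a centroid.
Its neighbour h also leaves a largest component of size 4, so both are centroids.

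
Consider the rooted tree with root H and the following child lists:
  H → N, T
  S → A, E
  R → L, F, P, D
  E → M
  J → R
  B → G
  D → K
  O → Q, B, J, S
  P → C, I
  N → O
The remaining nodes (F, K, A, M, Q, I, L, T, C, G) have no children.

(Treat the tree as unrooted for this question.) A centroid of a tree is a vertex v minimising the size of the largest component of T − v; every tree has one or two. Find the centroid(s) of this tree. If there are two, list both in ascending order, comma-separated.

O

Removing O splits the tree into components of sizes 9, 4, 3, 2, 1; the largest is 9 ≤ ⌊20/2⌋ = 10.
No neighbour of O does as well, so O is the unique centroid.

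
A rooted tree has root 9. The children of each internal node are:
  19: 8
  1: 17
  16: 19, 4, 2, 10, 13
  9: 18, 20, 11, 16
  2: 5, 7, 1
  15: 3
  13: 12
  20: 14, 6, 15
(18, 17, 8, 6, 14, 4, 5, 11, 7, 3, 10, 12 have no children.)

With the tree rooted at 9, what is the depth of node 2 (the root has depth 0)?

2

Climbing from 2 to the root: 2 – 16 – 9. That's 2 steps.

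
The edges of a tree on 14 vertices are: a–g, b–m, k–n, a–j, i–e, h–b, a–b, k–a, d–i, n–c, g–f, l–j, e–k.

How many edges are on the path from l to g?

3

Walking from l: l - j - a - g. Length 3.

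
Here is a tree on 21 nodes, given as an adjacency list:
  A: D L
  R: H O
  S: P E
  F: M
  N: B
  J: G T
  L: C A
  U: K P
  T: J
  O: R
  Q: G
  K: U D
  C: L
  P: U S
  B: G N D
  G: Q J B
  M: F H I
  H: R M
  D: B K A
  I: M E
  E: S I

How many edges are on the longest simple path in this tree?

14

A longest path is O–R–H–M–I–E–S–P–U–K–D–B–G–J–T, with 14 edges.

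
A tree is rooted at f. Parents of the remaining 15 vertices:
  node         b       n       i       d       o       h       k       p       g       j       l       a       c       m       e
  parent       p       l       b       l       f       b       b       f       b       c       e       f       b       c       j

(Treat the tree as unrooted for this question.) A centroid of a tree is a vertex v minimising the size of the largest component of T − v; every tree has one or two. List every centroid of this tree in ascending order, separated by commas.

b

Delete b: the remaining components have sizes 7, 4, 1, 1, 1, 1. Max 7 ≤ 8, so b is a centroid.
Every other node leaves some component of size > 8, so the centroid is unique.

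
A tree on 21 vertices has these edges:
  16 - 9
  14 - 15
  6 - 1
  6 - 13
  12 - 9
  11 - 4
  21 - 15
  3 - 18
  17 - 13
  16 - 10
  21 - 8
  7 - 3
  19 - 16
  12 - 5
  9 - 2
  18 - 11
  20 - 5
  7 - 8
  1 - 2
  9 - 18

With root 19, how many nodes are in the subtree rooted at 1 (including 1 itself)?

4

1's subtree: {1, 6, 13, 17}, size 4.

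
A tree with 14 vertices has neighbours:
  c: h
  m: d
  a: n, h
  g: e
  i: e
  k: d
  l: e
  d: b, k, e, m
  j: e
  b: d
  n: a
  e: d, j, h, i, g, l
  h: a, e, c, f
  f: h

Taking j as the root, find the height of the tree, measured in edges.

4

n sits deepest: j – e – h – a – n — 4 edges from the root.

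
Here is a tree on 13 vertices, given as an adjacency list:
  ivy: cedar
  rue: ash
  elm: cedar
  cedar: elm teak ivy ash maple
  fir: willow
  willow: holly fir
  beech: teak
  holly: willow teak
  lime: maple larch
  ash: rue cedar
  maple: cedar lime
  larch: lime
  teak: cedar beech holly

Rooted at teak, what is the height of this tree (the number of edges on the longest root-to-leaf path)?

4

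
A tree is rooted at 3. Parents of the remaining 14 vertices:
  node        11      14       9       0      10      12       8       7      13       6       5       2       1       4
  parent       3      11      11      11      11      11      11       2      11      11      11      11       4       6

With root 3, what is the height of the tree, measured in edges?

1 sits deepest: 3-11-6-4-1 — 4 edges from the root.

4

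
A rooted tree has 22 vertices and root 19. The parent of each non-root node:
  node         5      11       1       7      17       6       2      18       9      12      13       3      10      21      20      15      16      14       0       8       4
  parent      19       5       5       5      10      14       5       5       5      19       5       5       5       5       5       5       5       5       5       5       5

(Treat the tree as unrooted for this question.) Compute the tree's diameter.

4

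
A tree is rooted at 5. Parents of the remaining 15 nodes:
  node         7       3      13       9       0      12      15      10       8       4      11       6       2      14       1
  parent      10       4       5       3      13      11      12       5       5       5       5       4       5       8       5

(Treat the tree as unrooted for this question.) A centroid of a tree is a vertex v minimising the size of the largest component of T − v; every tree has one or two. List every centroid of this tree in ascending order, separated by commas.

5

Removing 5 splits the tree into components of sizes 4, 3, 2, 2, 2, 1, 1; the largest is 4 ≤ ⌊16/2⌋ = 8.
Every other node leaves some component of size > 8, so the centroid is unique.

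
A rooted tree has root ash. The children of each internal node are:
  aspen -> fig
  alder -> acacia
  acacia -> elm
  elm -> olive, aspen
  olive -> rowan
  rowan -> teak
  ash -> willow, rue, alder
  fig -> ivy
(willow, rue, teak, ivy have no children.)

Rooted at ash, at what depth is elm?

3

Climbing from elm to the root: elm – acacia – alder – ash. That's 3 steps.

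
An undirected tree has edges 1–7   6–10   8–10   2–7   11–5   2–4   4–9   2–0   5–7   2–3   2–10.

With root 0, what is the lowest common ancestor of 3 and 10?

3's ancestor chain is 3, 2, 0 and 10's is 10, 2, 0; they first meet at 2.

2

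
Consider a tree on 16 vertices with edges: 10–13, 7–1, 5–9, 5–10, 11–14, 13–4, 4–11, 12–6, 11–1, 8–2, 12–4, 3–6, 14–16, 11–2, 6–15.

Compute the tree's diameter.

7

BFS from 9 reaches 8 last, at distance 7; BFS from 8 confirms no node is farther.
Path: 9–5–10–13–4–11–2–8.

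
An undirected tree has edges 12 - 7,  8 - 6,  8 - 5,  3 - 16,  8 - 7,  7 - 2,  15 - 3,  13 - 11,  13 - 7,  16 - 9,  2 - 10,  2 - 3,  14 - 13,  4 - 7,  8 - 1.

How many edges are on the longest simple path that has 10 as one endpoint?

4

The node farthest from 10 is 6 (9, 14, 5, 11, 1 also at distance 4), via 10-2-7-8-6 — 4 edges.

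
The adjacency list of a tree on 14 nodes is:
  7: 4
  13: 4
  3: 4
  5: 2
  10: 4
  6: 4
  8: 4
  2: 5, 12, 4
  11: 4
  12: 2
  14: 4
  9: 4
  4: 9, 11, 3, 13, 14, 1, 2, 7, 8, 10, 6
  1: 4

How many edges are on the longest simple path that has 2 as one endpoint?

2

A farthest node from 2 is 14 (10, 9, 8, 3, 7, 13, 1, 6, 11 also at distance 2).
The path 2 – 4 – 14 has 2 edges.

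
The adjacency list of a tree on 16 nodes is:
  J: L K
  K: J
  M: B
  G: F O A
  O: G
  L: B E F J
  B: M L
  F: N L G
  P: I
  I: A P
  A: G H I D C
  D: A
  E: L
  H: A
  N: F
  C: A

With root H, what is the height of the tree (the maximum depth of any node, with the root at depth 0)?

The longest root-to-leaf path is H–A–G–F–L–J–K (6 edges).

6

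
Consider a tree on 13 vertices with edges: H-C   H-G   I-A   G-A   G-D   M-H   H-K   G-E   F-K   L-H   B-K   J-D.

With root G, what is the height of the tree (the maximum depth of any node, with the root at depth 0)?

The longest root-to-leaf path is G–H–K–B (3 edges).

3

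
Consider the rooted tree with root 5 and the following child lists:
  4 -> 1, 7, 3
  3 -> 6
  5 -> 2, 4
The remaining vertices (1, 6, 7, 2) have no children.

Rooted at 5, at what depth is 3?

2

Path from 5 to 3: 5 → 4 → 3, which has 2 edges.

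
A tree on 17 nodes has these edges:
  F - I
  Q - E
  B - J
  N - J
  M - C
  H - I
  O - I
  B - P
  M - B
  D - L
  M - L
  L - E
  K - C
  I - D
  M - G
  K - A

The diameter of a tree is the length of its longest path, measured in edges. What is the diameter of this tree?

7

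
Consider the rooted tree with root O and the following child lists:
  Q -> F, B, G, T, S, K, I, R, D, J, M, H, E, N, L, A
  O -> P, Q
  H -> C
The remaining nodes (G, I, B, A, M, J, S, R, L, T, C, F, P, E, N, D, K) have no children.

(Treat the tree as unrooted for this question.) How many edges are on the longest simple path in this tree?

A longest path is P-O-Q-H-C, with 4 edges.

4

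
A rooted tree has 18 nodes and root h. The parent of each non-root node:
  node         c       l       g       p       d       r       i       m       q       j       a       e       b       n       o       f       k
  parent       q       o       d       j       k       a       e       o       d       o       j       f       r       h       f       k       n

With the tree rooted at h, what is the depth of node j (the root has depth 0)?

Path from h to j: h → n → k → f → o → j, which has 5 edges.

5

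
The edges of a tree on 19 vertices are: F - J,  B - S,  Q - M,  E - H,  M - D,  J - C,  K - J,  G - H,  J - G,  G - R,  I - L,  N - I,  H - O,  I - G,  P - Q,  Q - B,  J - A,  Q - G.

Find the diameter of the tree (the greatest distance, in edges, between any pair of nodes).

5

BFS from D reaches O last, at distance 5; BFS from O confirms no node is farther.
Path: D-M-Q-G-H-O.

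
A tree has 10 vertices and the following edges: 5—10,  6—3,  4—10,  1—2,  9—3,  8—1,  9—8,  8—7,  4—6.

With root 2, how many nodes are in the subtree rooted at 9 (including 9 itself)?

The subtree rooted at 9 contains: 9, 3, 6, 4, 10, 5 — 6 nodes.

6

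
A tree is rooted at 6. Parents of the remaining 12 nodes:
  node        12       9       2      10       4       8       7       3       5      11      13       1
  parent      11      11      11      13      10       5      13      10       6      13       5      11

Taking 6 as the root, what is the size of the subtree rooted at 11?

5

The subtree rooted at 11 contains: 11, 12, 9, 1, 2 — 5 nodes.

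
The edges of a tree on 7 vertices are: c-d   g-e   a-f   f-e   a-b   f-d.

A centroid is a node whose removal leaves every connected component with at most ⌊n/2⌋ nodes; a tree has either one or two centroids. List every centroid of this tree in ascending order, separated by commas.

Removing f splits the tree into components of sizes 2, 2, 2; the largest is 2 ≤ ⌊7/2⌋ = 3.
Every other node leaves some component of size > 3, so the centroid is unique.

f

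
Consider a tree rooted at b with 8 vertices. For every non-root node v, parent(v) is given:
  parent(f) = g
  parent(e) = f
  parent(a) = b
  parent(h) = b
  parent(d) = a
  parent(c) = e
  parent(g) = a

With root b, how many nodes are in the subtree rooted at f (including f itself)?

3

The subtree rooted at f contains: f, e, c — 3 nodes.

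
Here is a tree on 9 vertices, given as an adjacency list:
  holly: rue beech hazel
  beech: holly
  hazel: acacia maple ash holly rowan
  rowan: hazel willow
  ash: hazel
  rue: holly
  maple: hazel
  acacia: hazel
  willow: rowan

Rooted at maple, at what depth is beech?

3

Climbing from beech to the root: beech → holly → hazel → maple. That's 3 steps.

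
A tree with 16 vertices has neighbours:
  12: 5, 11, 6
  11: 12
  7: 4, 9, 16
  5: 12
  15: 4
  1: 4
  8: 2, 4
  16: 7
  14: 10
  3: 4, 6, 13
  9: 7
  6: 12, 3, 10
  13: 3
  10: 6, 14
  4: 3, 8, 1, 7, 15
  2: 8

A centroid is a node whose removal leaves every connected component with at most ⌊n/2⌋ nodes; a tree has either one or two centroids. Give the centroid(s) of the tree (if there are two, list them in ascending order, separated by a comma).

Delete 3: the remaining components have sizes 8, 6, 1. Max 8 ≤ 8, so 3 is a centroid.
Its neighbour 4 also leaves a largest component of size 8, so both are centroids.

3, 4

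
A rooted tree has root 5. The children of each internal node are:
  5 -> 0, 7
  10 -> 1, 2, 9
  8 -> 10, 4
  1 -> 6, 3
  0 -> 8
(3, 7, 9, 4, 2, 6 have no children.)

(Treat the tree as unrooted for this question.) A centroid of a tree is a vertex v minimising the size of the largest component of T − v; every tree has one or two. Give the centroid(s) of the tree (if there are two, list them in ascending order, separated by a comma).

10

Removing 10 splits the tree into components of sizes 5, 3, 1, 1; the largest is 5 ≤ ⌊11/2⌋ = 5.
No neighbour of 10 does as well, so 10 is the unique centroid.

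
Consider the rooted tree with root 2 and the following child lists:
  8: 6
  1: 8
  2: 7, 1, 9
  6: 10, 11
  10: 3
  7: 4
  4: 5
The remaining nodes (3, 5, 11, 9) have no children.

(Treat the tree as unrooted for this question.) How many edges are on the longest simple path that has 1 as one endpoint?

4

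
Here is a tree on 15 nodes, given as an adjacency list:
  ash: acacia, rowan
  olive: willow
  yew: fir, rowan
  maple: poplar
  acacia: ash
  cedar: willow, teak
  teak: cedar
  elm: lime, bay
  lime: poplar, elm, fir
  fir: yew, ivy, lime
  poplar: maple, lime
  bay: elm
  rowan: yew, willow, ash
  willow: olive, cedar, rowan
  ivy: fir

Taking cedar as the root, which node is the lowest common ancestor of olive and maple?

willow

Path olive→root: olive willow cedar; path maple→root: maple poplar lime fir yew rowan willow cedar.
First common node: willow.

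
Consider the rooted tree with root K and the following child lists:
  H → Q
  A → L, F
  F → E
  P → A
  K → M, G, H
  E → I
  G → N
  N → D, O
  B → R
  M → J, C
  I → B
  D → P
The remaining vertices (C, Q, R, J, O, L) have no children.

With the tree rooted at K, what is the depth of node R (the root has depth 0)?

10

Climbing from R to the root: R – B – I – E – F – A – P – D – N – G – K. That's 10 steps.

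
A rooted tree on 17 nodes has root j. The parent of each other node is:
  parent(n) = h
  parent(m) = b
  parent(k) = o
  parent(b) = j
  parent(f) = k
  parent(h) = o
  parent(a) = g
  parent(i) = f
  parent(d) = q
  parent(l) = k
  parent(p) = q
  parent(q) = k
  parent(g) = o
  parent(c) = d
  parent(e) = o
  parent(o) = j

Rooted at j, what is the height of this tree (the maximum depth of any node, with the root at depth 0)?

5

c sits deepest: j–o–k–q–d–c — 5 edges from the root.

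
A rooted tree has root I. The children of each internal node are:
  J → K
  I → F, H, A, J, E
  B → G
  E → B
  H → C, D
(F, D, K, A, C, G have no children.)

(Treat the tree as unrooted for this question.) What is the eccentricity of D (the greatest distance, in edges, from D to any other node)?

5

A farthest node from D is G.
The path D–H–I–E–B–G has 5 edges.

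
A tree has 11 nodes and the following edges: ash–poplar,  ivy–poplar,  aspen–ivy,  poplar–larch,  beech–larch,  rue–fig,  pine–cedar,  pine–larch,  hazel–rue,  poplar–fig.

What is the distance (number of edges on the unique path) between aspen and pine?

4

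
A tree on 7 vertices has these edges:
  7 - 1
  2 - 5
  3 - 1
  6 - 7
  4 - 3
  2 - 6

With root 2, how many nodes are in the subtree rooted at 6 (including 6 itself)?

Descendants of 6 (including itself): 6, 7, 1, 3, 4. That's 5.

5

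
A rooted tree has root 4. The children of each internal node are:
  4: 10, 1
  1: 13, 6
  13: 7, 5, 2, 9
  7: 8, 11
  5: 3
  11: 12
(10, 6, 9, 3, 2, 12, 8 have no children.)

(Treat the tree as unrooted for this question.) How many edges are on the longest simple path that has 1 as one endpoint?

The node farthest from 1 is 12, via 1 – 13 – 7 – 11 – 12 — 4 edges.

4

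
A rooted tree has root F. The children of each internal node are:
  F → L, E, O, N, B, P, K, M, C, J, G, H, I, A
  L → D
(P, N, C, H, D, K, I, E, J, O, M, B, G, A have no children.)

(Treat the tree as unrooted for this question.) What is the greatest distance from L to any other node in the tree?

2

The node farthest from L is K (M, E, C, B, N, I, J, G, H, A, P, O also at distance 2), via L–F–K — 2 edges.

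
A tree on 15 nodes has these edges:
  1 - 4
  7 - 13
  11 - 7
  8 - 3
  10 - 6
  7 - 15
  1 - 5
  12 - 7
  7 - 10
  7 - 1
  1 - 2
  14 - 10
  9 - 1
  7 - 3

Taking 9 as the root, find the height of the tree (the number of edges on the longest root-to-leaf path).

4

6 sits deepest: 9 – 1 – 7 – 10 – 6 — 4 edges from the root.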